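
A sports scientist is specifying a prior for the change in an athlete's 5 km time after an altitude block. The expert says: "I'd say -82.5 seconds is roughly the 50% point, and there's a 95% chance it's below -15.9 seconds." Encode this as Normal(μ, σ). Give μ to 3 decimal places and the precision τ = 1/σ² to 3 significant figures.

The p-quantile of Normal(μ,σ) is μ + z_p·σ, with z_{0.5} = 0 and z_{0.95} = 1.645.
Eliminate σ: μ = (z₂·x₁ − z₁·x₂)/(z₂ − z₁) = (1.645·-82.5 − (0)·-15.9)/1.645 = -82.500.
Then σ = (x₂ − x₁)/(z₂ − z₁) = (-15.9 − -82.5)/1.645 = 40.490.
Precision τ = 1/σ² = 1/40.49² = 0.00061.

μ = -82.500, τ = 0.00061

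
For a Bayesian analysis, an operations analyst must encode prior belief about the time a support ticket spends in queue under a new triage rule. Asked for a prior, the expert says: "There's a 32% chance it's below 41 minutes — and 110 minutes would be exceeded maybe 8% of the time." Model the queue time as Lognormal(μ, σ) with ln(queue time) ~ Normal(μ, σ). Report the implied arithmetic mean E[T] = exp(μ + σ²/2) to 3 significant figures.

E[T] ≈ 60.3 minutes

If T ~ Lognormal(μ,σ) then ln T ~ Normal(μ,σ), so the p-quantile of ln T is μ + z_p·σ.
ln(41) = 3.714 and ln(110) = 4.7; z_{0.32} = -0.4677, z_{0.92} = 1.405.
σ = (4.7 − 3.714)/(1.405 − (-0.4677)) = 0.527.
μ = 3.714 − (-0.4677)·0.527 = 3.960.
E[T] = exp(μ + σ²/2) = exp(3.960 + 0.1389) = 60.3 minutes.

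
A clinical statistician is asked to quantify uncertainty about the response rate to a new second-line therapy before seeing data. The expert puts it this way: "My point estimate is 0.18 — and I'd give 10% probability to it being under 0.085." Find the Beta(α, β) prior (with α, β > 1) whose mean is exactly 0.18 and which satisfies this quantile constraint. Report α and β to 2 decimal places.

With mean 0.18 fixed, write α = 0.18s, β = 0.82s where s = α+β.
Need P(θ < 0.085) = 0.1 under Beta(0.18s, 0.82s). Normal approximation: (q−m)/√(m(1−m)/s) ≈ z_{0.1} = -1.28, so s ≈ 0.18·0.82·(-1.28)²/(0.085−0.18)² = 26.9.
At s = 26.9: P(θ<0.085) ≈ 0.076. Adjusting to match 0.1 gives s ≈ 22.31.
So α = 0.18·22.31 ≈ 4.02, β = 0.82·22.31 ≈ 18.29.

α ≈ 4.02, β ≈ 18.29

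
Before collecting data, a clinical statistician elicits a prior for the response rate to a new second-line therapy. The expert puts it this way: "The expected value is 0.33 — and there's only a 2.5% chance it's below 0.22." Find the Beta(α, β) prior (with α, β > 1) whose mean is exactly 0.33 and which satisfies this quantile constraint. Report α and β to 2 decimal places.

With mean 0.33 fixed, write α = 0.33s, β = 0.67s where s = α+β.
Need P(θ < 0.22) = 0.025 under Beta(0.33s, 0.67s). Normal approximation: (q−m)/√(m(1−m)/s) ≈ z_{0.025} = -1.96, so s ≈ 0.33·0.67·(-1.96)²/(0.22−0.33)² = 70.2.
At s = 70.2: P(θ<0.22) ≈ 0.019. Adjusting to match 0.025 gives s ≈ 62.52.
So α = 0.33·62.52 ≈ 20.63, β = 0.67·62.52 ≈ 41.89.

α ≈ 20.63, β ≈ 41.89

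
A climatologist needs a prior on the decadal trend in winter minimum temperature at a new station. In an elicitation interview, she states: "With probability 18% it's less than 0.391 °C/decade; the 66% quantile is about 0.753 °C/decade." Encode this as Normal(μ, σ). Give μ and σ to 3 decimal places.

For Normal(μ,σ), the p-quantile is μ + z_p·σ. Here z_{0.18} = -0.9154, z_{0.66} = 0.4125.
So 0.391 = μ − 0.9154σ and 0.753 = μ + 0.4125σ.
Subtracting: σ = (0.753 − 0.391)/(0.4125 − (-0.9154)) = 0.273.
Then μ = 0.391 − (-0.9154)·0.273 = 0.641.

μ = 0.641, σ = 0.273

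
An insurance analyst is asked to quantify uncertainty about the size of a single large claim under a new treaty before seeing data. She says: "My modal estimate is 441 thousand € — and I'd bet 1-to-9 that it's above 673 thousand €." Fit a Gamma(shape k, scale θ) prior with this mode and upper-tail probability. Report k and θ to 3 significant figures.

k ≈ 11.4, θ ≈ 42.2

Gamma(k,θ) with k>1 has mode (k−1)θ, so θ = 441/(k−1).
Need P(X < 673) = 0.9 with θ tied to k this way. Start at k = 2, θ = 441: P(X<673) ≈ 0.451.
Too low — raise k to concentrate. Iterating converges to k ≈ 11.4.
Then θ = 441/(11.4−1) ≈ 42.2.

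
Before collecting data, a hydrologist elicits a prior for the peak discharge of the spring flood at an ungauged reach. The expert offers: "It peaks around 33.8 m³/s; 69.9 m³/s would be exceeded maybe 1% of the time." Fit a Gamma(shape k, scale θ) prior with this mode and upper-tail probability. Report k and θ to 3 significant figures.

k ≈ 10.2, θ ≈ 3.66

Gamma(k,θ) with k>1 has mode (k−1)θ, so θ = 33.8/(k−1).
Need P(X < 69.9) = 0.99 with θ tied to k this way. Start at k = 2, θ = 33.8: P(X<69.9) ≈ 0.612.
Too low — raise k to concentrate. Iterating converges to k ≈ 10.2.
Then θ = 33.8/(10.2−1) ≈ 3.66.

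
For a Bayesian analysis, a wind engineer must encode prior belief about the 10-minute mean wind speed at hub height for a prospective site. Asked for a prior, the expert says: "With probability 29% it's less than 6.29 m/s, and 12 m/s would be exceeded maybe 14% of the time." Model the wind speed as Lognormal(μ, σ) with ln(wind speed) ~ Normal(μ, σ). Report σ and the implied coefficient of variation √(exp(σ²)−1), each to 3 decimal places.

If T ~ Lognormal(μ,σ) then ln T ~ Normal(μ,σ), so the p-quantile of ln T is μ + z_p·σ.
ln(6.29) = 1.839 and ln(12) = 2.485; z_{0.29} = -0.5534, z_{0.86} = 1.08.
σ = (2.485 − 1.839)/(1.08 − (-0.5534)) = 0.395.
μ = 1.839 − (-0.5534)·0.395 = 2.058.
CV = √(exp(σ²)−1) = √(exp(0.1563)−1) = 0.411.

σ ≈ 0.395, CV ≈ 0.411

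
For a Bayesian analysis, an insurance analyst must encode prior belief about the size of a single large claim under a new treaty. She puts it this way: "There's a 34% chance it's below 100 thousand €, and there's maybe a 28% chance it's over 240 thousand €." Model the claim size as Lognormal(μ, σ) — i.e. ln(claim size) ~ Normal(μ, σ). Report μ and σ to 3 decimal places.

μ ≈ 4.968, σ ≈ 0.880

If T ~ Lognormal(μ,σ) then ln T ~ Normal(μ,σ), so the p-quantile of ln T is μ + z_p·σ.
ln(100) = 4.605 and ln(240) = 5.481; z_{0.34} = -0.4125, z_{0.72} = 0.5828.
σ = (5.481 − 4.605)/(0.5828 − (-0.4125)) = 0.880.
μ = 4.605 − (-0.4125)·0.880 = 4.968.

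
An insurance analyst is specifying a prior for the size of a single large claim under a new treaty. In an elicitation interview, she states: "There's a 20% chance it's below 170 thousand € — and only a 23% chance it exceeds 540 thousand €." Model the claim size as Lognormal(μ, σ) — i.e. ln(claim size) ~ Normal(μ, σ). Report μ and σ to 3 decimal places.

μ ≈ 5.751, σ ≈ 0.731

If T ~ Lognormal(μ,σ) then ln T ~ Normal(μ,σ), so the p-quantile of ln T is μ + z_p·σ.
ln(170) = 5.136 and ln(540) = 6.292; z_{0.2} = -0.8416, z_{0.77} = 0.7388.
σ = (6.292 − 5.136)/(0.7388 − (-0.8416)) = 0.731.
μ = 5.136 − (-0.8416)·0.731 = 5.751.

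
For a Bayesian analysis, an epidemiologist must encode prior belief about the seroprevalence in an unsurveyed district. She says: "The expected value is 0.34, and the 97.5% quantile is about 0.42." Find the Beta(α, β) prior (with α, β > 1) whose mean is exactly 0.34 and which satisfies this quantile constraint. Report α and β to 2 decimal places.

With mean 0.34 fixed, write α = 0.34s, β = 0.66s where s = α+β.
Need P(θ < 0.42) = 0.975 under Beta(0.34s, 0.66s). Normal approximation: (q−m)/√(m(1−m)/s) ≈ z_{0.975} = 1.96, so s ≈ 0.34·0.66·(1.96)²/(0.42−0.34)² = 134.7.
At s = 134.7: P(θ<0.42) ≈ 0.972. Adjusting to match 0.975 gives s ≈ 140.74.
So α = 0.34·140.74 ≈ 47.85, β = 0.66·140.74 ≈ 92.89.

α ≈ 47.85, β ≈ 92.89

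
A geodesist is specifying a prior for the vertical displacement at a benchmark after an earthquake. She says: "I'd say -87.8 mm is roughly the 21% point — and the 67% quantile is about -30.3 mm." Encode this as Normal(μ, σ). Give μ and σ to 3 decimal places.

μ = -50.596, σ = 46.135

The p-quantile of Normal(μ,σ) is μ + z_p·σ, with z_{0.21} = -0.8064 and z_{0.67} = 0.4399.
Eliminate σ: μ = (z₂·x₁ − z₁·x₂)/(z₂ − z₁) = (0.4399·-87.8 − (-0.8064)·-30.3)/1.246 = -50.596.
Then σ = (x₂ − x₁)/(z₂ − z₁) = (-30.3 − -87.8)/1.246 = 46.135.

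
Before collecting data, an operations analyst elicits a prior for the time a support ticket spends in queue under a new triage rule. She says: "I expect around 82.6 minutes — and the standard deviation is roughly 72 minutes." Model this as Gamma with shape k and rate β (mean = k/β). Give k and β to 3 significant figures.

k ≈ 1.32, β ≈ 0.0159

For Gamma(k, rate β): mean = k/β, variance = k/β², so CV = 1/√k.
CV = SD/mean = 72/82.6 = 0.8717, hence k = 1/CV² = 1.32.
Then β = k/mean = 1.32/82.6 = 0.0159.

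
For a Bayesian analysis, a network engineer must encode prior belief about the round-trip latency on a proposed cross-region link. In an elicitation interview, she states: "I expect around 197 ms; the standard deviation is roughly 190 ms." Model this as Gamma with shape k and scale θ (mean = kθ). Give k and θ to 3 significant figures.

For Gamma(k, scale θ): mean = kθ, variance = kθ², so CV = 1/√k.
CV = SD/mean = 190/197 = 0.9645, hence k = 1/CV² = 1.08.
Then θ = mean/k = 197/1.08 = 183.

k ≈ 1.08, θ ≈ 183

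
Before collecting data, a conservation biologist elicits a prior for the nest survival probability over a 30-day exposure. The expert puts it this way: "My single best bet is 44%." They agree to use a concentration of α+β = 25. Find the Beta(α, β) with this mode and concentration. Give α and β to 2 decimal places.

α = 11.12, β = 13.88

For α,β > 1 the Beta mode is (α−1)/(α+β−2). With α+β = 25, the mode is (α−1)/23.
Set (α−1)/23 = 0.44 → α = 1 + 0.44·23 = 11.12.
β = 25 − α = 13.88.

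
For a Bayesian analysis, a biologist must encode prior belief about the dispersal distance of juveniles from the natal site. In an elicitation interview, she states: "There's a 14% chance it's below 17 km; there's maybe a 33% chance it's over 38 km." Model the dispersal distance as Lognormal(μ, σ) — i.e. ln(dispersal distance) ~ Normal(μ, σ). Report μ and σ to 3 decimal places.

If T ~ Lognormal(μ,σ) then ln T ~ Normal(μ,σ), so the p-quantile of ln T is μ + z_p·σ.
ln(17) = 2.833 and ln(38) = 3.638; z_{0.14} = -1.08, z_{0.67} = 0.4399.
σ = (3.638 − 2.833)/(0.4399 − (-1.08)) = 0.529.
μ = 2.833 − (-1.08)·0.529 = 3.405.

μ ≈ 3.405, σ ≈ 0.529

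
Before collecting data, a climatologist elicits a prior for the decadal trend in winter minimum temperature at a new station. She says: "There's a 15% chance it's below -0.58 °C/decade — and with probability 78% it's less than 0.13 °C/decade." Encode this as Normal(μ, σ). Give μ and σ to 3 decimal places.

The p-quantile of Normal(μ,σ) is μ + z_p·σ, with z_{0.15} = -1.036 and z_{0.78} = 0.7722.
Eliminate σ: μ = (z₂·x₁ − z₁·x₂)/(z₂ − z₁) = (0.7722·-0.58 − (-1.036)·0.13)/1.809 = -0.173.
Then σ = (x₂ − x₁)/(z₂ − z₁) = (0.13 − -0.58)/1.809 = 0.393.

μ = -0.173, σ = 0.393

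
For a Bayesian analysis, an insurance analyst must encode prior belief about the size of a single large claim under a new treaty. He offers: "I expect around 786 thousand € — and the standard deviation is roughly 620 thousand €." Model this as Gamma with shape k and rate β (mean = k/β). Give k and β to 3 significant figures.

For Gamma(k, rate β): mean = k/β, variance = k/β², so CV = 1/√k.
CV = SD/mean = 620/786 = 0.7888, hence k = 1/CV² = 1.61.
Then β = k/mean = 1.61/786 = 0.00204.

k ≈ 1.61, β ≈ 0.00204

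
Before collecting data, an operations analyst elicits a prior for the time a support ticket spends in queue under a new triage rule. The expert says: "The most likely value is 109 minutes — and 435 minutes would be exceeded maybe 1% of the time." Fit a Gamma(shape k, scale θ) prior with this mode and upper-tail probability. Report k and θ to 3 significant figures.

Gamma(k,θ) with k>1 has mode (k−1)θ, so θ = 109/(k−1).
Need P(X < 435) = 0.99 with θ tied to k this way. Start at k = 2, θ = 109: P(X<435) ≈ 0.908.
Too low — raise k to concentrate. Iterating converges to k ≈ 3.18.
Then θ = 109/(3.18−1) ≈ 49.9.

k ≈ 3.18, θ ≈ 49.9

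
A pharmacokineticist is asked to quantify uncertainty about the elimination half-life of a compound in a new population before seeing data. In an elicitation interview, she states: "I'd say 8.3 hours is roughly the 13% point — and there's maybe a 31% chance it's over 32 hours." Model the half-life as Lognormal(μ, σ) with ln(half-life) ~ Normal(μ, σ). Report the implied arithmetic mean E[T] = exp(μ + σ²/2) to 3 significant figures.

If T ~ Lognormal(μ,σ) then ln T ~ Normal(μ,σ), so the p-quantile of ln T is μ + z_p·σ.
ln(8.3) = 2.116 and ln(32) = 3.466; z_{0.13} = -1.126, z_{0.69} = 0.4959.
σ = (3.466 − 2.116)/(0.4959 − (-1.126)) = 0.832.
μ = 2.116 − (-1.126)·0.832 = 3.053.
E[T] = exp(μ + σ²/2) = exp(3.053 + 0.3460) = 29.9 hours.

E[T] ≈ 29.9 hours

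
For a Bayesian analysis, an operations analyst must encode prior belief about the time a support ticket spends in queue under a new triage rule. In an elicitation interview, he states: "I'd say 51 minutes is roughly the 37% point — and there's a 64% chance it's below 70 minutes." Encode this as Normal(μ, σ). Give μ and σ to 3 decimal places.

μ = 60.134, σ = 27.524

For Normal(μ,σ), the p-quantile is μ + z_p·σ. Here z_{0.37} = -0.3319, z_{0.64} = 0.3585.
So 51 = μ − 0.3319σ and 70 = μ + 0.3585σ.
Subtracting: σ = (70 − 51)/(0.3585 − (-0.3319)) = 27.524.
Then μ = 51 − (-0.3319)·27.524 = 60.134.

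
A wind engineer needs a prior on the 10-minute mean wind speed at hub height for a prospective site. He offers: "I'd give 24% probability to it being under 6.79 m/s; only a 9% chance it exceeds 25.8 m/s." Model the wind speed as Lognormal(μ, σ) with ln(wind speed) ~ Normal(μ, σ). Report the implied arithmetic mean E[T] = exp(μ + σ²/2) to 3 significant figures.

If T ~ Lognormal(μ,σ) then ln T ~ Normal(μ,σ), so the p-quantile of ln T is μ + z_p·σ.
ln(6.79) = 1.915 and ln(25.8) = 3.25; z_{0.24} = -0.7063, z_{0.91} = 1.341.
σ = (3.25 − 1.915)/(1.341 − (-0.7063)) = 0.652.
μ = 1.915 − (-0.7063)·0.652 = 2.376.
E[T] = exp(μ + σ²/2) = exp(2.376 + 0.2126) = 13.3 m/s.

E[T] ≈ 13.3 m/s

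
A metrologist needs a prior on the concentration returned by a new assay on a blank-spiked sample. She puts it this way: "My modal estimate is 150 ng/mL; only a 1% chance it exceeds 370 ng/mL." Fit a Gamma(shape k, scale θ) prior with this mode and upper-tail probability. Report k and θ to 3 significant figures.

k ≈ 6.77, θ ≈ 26

Gamma(k,θ) with k>1 has mode (k−1)θ, so θ = 150/(k−1).
Need P(X < 370) = 0.99 with θ tied to k this way. Start at k = 2, θ = 150: P(X<370) ≈ 0.706.
Too low — raise k to concentrate. Iterating converges to k ≈ 6.77.
Then θ = 150/(6.77−1) ≈ 26.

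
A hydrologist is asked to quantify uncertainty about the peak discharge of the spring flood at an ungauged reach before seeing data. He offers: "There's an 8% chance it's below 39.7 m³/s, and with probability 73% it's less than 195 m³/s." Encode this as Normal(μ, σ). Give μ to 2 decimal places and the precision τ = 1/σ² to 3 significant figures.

μ = 147.84, τ = 0.000169

The p-quantile of Normal(μ,σ) is μ + z_p·σ, with z_{0.08} = -1.405 and z_{0.73} = 0.6128.
Eliminate σ: μ = (z₂·x₁ − z₁·x₂)/(z₂ − z₁) = (0.6128·39.7 − (-1.405)·195)/2.018 = 147.84.
Then σ = (x₂ − x₁)/(z₂ − z₁) = (195 − 39.7)/2.018 = 76.96.
Precision τ = 1/σ² = 1/76.96² = 0.000169.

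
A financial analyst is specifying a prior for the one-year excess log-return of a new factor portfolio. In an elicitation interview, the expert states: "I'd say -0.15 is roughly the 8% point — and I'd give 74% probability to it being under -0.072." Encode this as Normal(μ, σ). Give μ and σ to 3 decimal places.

The p-quantile of Normal(μ,σ) is μ + z_p·σ, with z_{0.08} = -1.405 and z_{0.74} = 0.6433.
Eliminate σ: μ = (z₂·x₁ − z₁·x₂)/(z₂ − z₁) = (0.6433·-0.15 − (-1.405)·-0.072)/2.048 = -0.096.
Then σ = (x₂ − x₁)/(z₂ − z₁) = (-0.072 − -0.15)/2.048 = 0.038.

μ = -0.096, σ = 0.038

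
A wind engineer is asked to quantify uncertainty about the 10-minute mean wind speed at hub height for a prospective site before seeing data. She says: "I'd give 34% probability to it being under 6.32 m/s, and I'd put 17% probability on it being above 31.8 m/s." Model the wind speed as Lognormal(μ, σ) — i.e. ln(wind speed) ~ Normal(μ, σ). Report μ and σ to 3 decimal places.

μ ≈ 2.331, σ ≈ 1.182

If T ~ Lognormal(μ,σ) then ln T ~ Normal(μ,σ), so the p-quantile of ln T is μ + z_p·σ.
ln(6.32) = 1.844 and ln(31.8) = 3.459; z_{0.34} = -0.4125, z_{0.83} = 0.9542.
σ = (3.459 − 1.844)/(0.9542 − (-0.4125)) = 1.182.
μ = 1.844 − (-0.4125)·1.182 = 2.331.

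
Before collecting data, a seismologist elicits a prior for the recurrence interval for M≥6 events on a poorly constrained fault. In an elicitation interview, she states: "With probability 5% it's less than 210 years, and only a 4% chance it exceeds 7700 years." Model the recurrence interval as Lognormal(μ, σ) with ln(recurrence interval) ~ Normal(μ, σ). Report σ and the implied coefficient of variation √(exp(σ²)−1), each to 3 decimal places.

σ ≈ 1.061, CV ≈ 1.443

If T ~ Lognormal(μ,σ) then ln T ~ Normal(μ,σ), so the p-quantile of ln T is μ + z_p·σ.
ln(210) = 5.347 and ln(7700) = 8.949; z_{0.05} = -1.645, z_{0.96} = 1.751.
σ = (8.949 − 5.347)/(1.751 − (-1.645)) = 1.061.
μ = 5.347 − (-1.645)·1.061 = 7.092.
CV = √(exp(σ²)−1) = √(exp(1.1252)−1) = 1.443.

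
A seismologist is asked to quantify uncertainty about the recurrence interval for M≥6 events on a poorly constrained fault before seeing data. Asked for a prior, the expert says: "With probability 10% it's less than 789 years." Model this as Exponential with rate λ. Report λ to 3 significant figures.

P(T < 789.0) = 1 − e^(−λ·789.0) = 0.1, so λ = −ln(1−0.1)/789.0 = −ln(0.9)/789.0 = 0.000134.

λ ≈ 0.000134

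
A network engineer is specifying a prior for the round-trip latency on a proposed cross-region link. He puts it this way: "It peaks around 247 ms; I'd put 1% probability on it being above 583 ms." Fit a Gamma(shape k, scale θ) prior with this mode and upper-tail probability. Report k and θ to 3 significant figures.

Gamma(k,θ) with k>1 has mode (k−1)θ, so θ = 247/(k−1).
Need P(X < 583) = 0.99 with θ tied to k this way. Start at k = 2, θ = 247: P(X<583) ≈ 0.683.
Too low — raise k to concentrate. Iterating converges to k ≈ 7.44.
Then θ = 247/(7.44−1) ≈ 38.3.

k ≈ 7.44, θ ≈ 38.3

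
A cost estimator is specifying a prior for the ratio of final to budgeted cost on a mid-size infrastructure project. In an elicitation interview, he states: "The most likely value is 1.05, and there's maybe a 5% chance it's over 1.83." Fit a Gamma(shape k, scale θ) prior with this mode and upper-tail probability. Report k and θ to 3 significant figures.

Gamma(k,θ) with k>1 has mode (k−1)θ, so θ = 1.05/(k−1).
Need P(X < 1.83) = 0.95 with θ tied to k this way. Start at k = 2, θ = 1.05: P(X<1.83) ≈ 0.520.
Too low — raise k to concentrate. Iterating converges to k ≈ 10.
Then θ = 1.05/(10−1) ≈ 0.116.

k ≈ 10, θ ≈ 0.116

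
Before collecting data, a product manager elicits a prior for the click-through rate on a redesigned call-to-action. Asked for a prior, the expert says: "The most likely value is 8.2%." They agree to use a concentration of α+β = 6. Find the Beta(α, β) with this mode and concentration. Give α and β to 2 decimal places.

For α,β > 1 the Beta mode is (α−1)/(α+β−2). With α+β = 6, the mode is (α−1)/4.
Set (α−1)/4 = 0.082 → α = 1 + 0.082·4 = 1.33.
β = 6 − α = 4.67.

α = 1.33, β = 4.67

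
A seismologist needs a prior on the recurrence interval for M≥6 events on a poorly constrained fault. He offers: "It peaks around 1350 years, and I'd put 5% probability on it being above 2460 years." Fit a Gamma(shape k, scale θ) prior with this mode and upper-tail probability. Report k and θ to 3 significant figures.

Gamma(k,θ) with k>1 has mode (k−1)θ, so θ = 1350/(k−1).
Need P(X < 2460) = 0.95 with θ tied to k this way. Start at k = 2, θ = 1350: P(X<2460) ≈ 0.544.
Too low — raise k to concentrate. Iterating converges to k ≈ 8.74.
Then θ = 1350/(8.74−1) ≈ 175.

k ≈ 8.74, θ ≈ 175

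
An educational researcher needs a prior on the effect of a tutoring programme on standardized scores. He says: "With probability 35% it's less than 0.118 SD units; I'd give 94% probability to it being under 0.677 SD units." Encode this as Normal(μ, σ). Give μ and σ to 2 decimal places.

The p-quantile of Normal(μ,σ) is μ + z_p·σ, with z_{0.35} = -0.3853 and z_{0.94} = 1.555.
Eliminate σ: μ = (z₂·x₁ − z₁·x₂)/(z₂ − z₁) = (1.555·0.118 − (-0.3853)·0.677)/1.94 = 0.23.
Then σ = (x₂ − x₁)/(z₂ − z₁) = (0.677 − 0.118)/1.94 = 0.29.

μ = 0.23, σ = 0.29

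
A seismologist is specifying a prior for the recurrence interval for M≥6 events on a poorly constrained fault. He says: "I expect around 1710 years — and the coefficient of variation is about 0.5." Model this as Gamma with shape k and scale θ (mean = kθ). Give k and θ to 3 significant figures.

k ≈ 4, θ ≈ 428

For Gamma(k, scale θ): mean = kθ, variance = kθ², so CV = 1/√k.
CV = 0.5, hence k = 1/CV² = 4.
Then θ = mean/k = 1710/4 = 428.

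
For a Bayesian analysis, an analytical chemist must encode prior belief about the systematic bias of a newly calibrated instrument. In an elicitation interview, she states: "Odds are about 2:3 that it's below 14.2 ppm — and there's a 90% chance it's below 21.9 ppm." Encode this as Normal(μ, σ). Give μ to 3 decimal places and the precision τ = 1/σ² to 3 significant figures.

μ = 15.471, τ = 0.0397

The p-quantile of Normal(μ,σ) is μ + z_p·σ, with z_{0.4} = -0.2533 and z_{0.9} = 1.282.
Eliminate σ: μ = (z₂·x₁ − z₁·x₂)/(z₂ − z₁) = (1.282·14.2 − (-0.2533)·21.9)/1.535 = 15.471.
Then σ = (x₂ − x₁)/(z₂ − z₁) = (21.9 − 14.2)/1.535 = 5.017.
Precision τ = 1/σ² = 1/5.017² = 0.0397.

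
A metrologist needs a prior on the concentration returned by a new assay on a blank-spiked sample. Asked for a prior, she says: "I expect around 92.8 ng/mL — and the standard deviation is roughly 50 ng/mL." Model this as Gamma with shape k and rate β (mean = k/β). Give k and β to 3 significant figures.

k ≈ 3.44, β ≈ 0.0371

For Gamma(k, rate β): mean = k/β, variance = k/β², so CV = 1/√k.
CV = SD/mean = 50/92.8 = 0.5388, hence k = 1/CV² = 3.44.
Then β = k/mean = 3.44/92.8 = 0.0371.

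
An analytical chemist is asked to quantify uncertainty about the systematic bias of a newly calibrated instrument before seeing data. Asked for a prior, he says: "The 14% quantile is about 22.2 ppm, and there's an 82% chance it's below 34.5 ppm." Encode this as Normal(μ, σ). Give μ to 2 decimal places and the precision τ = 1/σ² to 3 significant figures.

μ = 28.86, τ = 0.0263

The p-quantile of Normal(μ,σ) is μ + z_p·σ, with z_{0.14} = -1.08 and z_{0.82} = 0.9154.
Eliminate σ: μ = (z₂·x₁ − z₁·x₂)/(z₂ − z₁) = (0.9154·22.2 − (-1.08)·34.5)/1.996 = 28.86.
Then σ = (x₂ − x₁)/(z₂ − z₁) = (34.5 − 22.2)/1.996 = 6.16.
Precision τ = 1/σ² = 1/6.163² = 0.0263.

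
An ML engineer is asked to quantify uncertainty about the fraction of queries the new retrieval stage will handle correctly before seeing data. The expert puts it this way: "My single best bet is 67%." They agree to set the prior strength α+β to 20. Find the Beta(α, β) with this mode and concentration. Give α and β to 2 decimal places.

α = 13.06, β = 6.94

For α,β > 1 the Beta mode is (α−1)/(α+β−2). With α+β = 20, the mode is (α−1)/18.
Set (α−1)/18 = 0.67 → α = 1 + 0.67·18 = 13.06.
β = 20 − α = 6.94.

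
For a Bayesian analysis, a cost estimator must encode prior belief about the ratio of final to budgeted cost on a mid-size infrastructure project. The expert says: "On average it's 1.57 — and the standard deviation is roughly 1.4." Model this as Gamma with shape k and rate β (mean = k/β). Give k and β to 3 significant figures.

k ≈ 1.26, β ≈ 0.801

For Gamma(k, rate β): mean = k/β, variance = k/β², so CV = 1/√k.
CV = SD/mean = 1.4/1.57 = 0.8917, hence k = 1/CV² = 1.26.
Then β = k/mean = 1.26/1.57 = 0.801.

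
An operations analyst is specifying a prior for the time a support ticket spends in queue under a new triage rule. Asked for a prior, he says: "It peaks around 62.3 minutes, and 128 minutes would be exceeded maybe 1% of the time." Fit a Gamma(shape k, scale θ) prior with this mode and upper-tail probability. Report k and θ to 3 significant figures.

k ≈ 10.4, θ ≈ 6.61

Gamma(k,θ) with k>1 has mode (k−1)θ, so θ = 62.3/(k−1).
Need P(X < 128) = 0.99 with θ tied to k this way. Start at k = 2, θ = 62.3: P(X<128) ≈ 0.609.
Too low — raise k to concentrate. Iterating converges to k ≈ 10.4.
Then θ = 62.3/(10.4−1) ≈ 6.61.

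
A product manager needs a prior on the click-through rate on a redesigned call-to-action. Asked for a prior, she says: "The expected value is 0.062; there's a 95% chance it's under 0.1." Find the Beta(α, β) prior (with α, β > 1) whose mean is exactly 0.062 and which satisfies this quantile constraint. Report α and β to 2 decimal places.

With mean 0.062 fixed, write α = 0.062s, β = 0.938s where s = α+β.
Need P(θ < 0.1) = 0.95 under Beta(0.062s, 0.938s). Normal approximation: (q−m)/√(m(1−m)/s) ≈ z_{0.95} = 1.64, so s ≈ 0.062·0.938·(1.64)²/(0.1−0.062)² = 109.0.
At s = 109.0: P(θ<0.1) ≈ 0.936. Adjusting to match 0.95 gives s ≈ 130.54.
So α = 0.062·130.54 ≈ 8.09, β = 0.938·130.54 ≈ 122.44.

α ≈ 8.09, β ≈ 122.44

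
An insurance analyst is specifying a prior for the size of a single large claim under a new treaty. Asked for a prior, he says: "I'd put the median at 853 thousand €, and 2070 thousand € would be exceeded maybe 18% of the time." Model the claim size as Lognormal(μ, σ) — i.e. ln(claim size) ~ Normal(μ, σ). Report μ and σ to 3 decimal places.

μ ≈ 6.749, σ ≈ 0.969

If T ~ Lognormal(μ,σ) then ln T ~ Normal(μ,σ), so the p-quantile of ln T is μ + z_p·σ.
ln(853) = 6.749 and ln(2070) = 7.635; z_{0.5} = 0, z_{0.82} = 0.9154.
σ = (7.635 − 6.749)/(0.9154 − (0)) = 0.969.
μ = 6.749 − (0)·0.969 = 6.749.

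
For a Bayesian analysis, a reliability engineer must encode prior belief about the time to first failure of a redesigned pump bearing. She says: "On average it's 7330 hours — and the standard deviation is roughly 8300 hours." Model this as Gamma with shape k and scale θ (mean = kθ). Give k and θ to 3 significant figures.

For Gamma(k, scale θ): mean = kθ, variance = kθ², so CV = 1/√k.
CV = SD/mean = 8300/7330 = 1.132, hence k = 1/CV² = 0.78.
Then θ = mean/k = 7330/0.78 = 9400.

k ≈ 0.78, θ ≈ 9400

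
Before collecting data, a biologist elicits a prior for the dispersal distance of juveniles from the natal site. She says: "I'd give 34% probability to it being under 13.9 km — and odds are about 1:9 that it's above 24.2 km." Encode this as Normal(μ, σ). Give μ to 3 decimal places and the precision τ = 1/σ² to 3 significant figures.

For Normal(μ,σ), the p-quantile is μ + z_p·σ. Here z_{0.34} = -0.4125, z_{0.9} = 1.282.
So 13.9 = μ − 0.4125σ and 24.2 = μ + 1.282σ.
Subtracting: σ = (24.2 − 13.9)/(1.282 − (-0.4125)) = 6.080.
Then μ = 13.9 − (-0.4125)·6.080 = 16.408.
Precision τ = 1/σ² = 1/6.08² = 0.027.

μ = 16.408, τ = 0.027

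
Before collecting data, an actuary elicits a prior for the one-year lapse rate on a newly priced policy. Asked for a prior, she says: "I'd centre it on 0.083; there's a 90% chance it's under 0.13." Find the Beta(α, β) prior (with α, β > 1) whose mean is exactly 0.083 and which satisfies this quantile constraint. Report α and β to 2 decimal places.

With mean 0.083 fixed, write α = 0.083s, β = 0.917s where s = α+β.
Need P(θ < 0.13) = 0.9 under Beta(0.083s, 0.917s). Normal approximation: (q−m)/√(m(1−m)/s) ≈ z_{0.9} = 1.28, so s ≈ 0.083·0.917·(1.28)²/(0.13−0.083)² = 56.6.
At s = 56.6: P(θ<0.13) ≈ 0.893. Adjusting to match 0.9 gives s ≈ 61.31.
So α = 0.083·61.31 ≈ 5.09, β = 0.917·61.31 ≈ 56.22.

α ≈ 5.09, β ≈ 56.22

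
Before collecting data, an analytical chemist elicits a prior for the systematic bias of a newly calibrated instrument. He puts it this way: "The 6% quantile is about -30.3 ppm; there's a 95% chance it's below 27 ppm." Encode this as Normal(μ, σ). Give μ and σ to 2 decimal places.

For Normal(μ,σ), the p-quantile is μ + z_p·σ. Here z_{0.06} = -1.555, z_{0.95} = 1.645.
So -30.3 = μ − 1.555σ and 27 = μ + 1.645σ.
Subtracting: σ = (27 − -30.3)/(1.645 − (-1.555)) = 17.91.
Then μ = -30.3 − (-1.555)·17.91 = -2.46.

μ = -2.46, σ = 17.91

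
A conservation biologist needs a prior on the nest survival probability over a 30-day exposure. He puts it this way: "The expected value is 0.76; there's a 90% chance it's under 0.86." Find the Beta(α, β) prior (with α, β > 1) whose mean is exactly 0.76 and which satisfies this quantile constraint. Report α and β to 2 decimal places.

With mean 0.76 fixed, write α = 0.76s, β = 0.24s where s = α+β.
Need P(θ < 0.86) = 0.9 under Beta(0.76s, 0.24s). Normal approximation: (q−m)/√(m(1−m)/s) ≈ z_{0.9} = 1.28, so s ≈ 0.76·0.24·(1.28)²/(0.86−0.76)² = 30.0.
At s = 30.0: P(θ<0.86) ≈ 0.914. Adjusting to match 0.9 gives s ≈ 26.69.
So α = 0.76·26.69 ≈ 20.29, β = 0.24·26.69 ≈ 6.41.

α ≈ 20.29, β ≈ 6.41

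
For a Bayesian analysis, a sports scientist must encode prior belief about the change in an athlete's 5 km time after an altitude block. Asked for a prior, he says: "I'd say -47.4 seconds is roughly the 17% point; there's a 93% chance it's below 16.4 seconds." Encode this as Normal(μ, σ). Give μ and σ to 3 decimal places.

μ = -22.348, σ = 26.256

For Normal(μ,σ), the p-quantile is μ + z_p·σ. Here z_{0.17} = -0.9542, z_{0.93} = 1.476.
So -47.4 = μ − 0.9542σ and 16.4 = μ + 1.476σ.
Subtracting: σ = (16.4 − -47.4)/(1.476 − (-0.9542)) = 26.256.
Then μ = -47.4 − (-0.9542)·26.256 = -22.348.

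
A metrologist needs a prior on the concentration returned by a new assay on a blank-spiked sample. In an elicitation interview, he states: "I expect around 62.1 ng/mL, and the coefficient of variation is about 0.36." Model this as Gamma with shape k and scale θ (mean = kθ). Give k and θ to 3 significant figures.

For Gamma(k, scale θ): mean = kθ, variance = kθ², so CV = 1/√k.
CV = 0.36, hence k = 1/CV² = 7.72.
Then θ = mean/k = 62.1/7.72 = 8.05.

k ≈ 7.72, θ ≈ 8.05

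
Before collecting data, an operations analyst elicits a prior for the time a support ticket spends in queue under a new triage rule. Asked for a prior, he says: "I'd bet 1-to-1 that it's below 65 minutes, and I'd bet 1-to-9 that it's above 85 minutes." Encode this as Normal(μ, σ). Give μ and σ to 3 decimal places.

μ = 65.000, σ = 15.606

The p-quantile of Normal(μ,σ) is μ + z_p·σ, with z_{0.5} = 0 and z_{0.9} = 1.282.
Eliminate σ: μ = (z₂·x₁ − z₁·x₂)/(z₂ − z₁) = (1.282·65 − (0)·85)/1.282 = 65.000.
Then σ = (x₂ − x₁)/(z₂ − z₁) = (85 − 65)/1.282 = 15.606.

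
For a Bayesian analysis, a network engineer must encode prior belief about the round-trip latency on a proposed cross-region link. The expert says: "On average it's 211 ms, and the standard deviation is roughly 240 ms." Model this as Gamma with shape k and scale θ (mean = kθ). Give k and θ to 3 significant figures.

k ≈ 0.773, θ ≈ 273

For Gamma(k, scale θ): mean = kθ, variance = kθ², so CV = 1/√k.
CV = SD/mean = 240/211 = 1.137, hence k = 1/CV² = 0.773.
Then θ = mean/k = 211/0.773 = 273.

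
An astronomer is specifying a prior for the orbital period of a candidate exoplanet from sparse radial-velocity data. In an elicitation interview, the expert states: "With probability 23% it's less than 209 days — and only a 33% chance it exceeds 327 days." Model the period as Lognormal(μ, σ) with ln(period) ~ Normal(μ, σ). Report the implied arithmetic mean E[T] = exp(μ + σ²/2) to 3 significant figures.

If T ~ Lognormal(μ,σ) then ln T ~ Normal(μ,σ), so the p-quantile of ln T is μ + z_p·σ.
ln(209) = 5.342 and ln(327) = 5.79; z_{0.23} = -0.7388, z_{0.67} = 0.4399.
σ = (5.79 − 5.342)/(0.4399 − (-0.7388)) = 0.380.
μ = 5.342 − (-0.7388)·0.380 = 5.623.
E[T] = exp(μ + σ²/2) = exp(5.623 + 0.0721) = 297 days.

E[T] ≈ 297 days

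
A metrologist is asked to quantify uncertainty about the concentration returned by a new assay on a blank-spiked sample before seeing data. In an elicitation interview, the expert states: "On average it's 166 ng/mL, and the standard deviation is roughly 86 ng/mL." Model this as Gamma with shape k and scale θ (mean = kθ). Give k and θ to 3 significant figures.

k ≈ 3.73, θ ≈ 44.6

For Gamma(k, scale θ): mean = kθ, variance = kθ², so CV = 1/√k.
CV = SD/mean = 86/166 = 0.5181, hence k = 1/CV² = 3.73.
Then θ = mean/k = 166/3.73 = 44.6.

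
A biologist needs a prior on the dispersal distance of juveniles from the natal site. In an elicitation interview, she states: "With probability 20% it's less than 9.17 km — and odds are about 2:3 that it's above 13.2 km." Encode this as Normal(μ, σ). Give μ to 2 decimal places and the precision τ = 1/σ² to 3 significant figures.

μ = 12.27, τ = 0.0738

The p-quantile of Normal(μ,σ) is μ + z_p·σ, with z_{0.2} = -0.8416 and z_{0.6} = 0.2533.
Eliminate σ: μ = (z₂·x₁ − z₁·x₂)/(z₂ − z₁) = (0.2533·9.17 − (-0.8416)·13.2)/1.095 = 12.27.
Then σ = (x₂ − x₁)/(z₂ − z₁) = (13.2 − 9.17)/1.095 = 3.68.
Precision τ = 1/σ² = 1/3.68² = 0.0738.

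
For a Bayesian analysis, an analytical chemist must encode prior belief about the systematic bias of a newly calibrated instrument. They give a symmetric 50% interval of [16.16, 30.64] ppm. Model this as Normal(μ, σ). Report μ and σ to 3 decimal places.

A symmetric 50% interval runs μ ± z·σ with z = 0.6745.
Half-width = 7.24, so σ = 7.24/0.6745 = 10.734.
μ is the interval midpoint, 23.400.

μ = 23.400, σ = 10.734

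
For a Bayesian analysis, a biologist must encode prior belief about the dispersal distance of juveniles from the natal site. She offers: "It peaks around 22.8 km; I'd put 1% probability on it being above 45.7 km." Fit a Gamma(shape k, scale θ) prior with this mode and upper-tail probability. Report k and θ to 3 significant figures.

Gamma(k,θ) with k>1 has mode (k−1)θ, so θ = 22.8/(k−1).
Need P(X < 45.7) = 0.99 with θ tied to k this way. Start at k = 2, θ = 22.8: P(X<45.7) ≈ 0.595.
Too low — raise k to concentrate. Iterating converges to k ≈ 11.2.
Then θ = 22.8/(11.2−1) ≈ 2.25.

k ≈ 11.2, θ ≈ 2.25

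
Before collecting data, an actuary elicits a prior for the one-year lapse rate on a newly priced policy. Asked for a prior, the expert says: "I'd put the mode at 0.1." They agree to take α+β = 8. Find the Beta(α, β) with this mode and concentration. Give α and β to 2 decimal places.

α = 1.60, β = 6.40

For α,β > 1 the Beta mode is (α−1)/(α+β−2). With α+β = 8, the mode is (α−1)/6.
Set (α−1)/6 = 0.1 → α = 1 + 0.1·6 = 1.60.
β = 8 − α = 6.40.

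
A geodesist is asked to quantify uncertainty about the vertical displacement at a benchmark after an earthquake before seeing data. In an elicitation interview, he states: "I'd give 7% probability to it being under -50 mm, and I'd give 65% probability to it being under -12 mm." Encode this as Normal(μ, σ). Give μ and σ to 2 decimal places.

For Normal(μ,σ), the p-quantile is μ + z_p·σ. Here z_{0.07} = -1.476, z_{0.65} = 0.3853.
So -50 = μ − 1.476σ and -12 = μ + 0.3853σ.
Subtracting: σ = (-12 − -50)/(0.3853 − (-1.476)) = 20.42.
Then μ = -50 − (-1.476)·20.42 = -19.87.

μ = -19.87, σ = 20.42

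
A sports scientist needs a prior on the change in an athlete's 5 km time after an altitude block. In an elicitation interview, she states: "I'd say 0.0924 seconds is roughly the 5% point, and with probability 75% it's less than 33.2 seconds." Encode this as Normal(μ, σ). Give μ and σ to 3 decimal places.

The p-quantile of Normal(μ,σ) is μ + z_p·σ, with z_{0.05} = -1.645 and z_{0.75} = 0.6745.
Eliminate σ: μ = (z₂·x₁ − z₁·x₂)/(z₂ − z₁) = (0.6745·0.0924 − (-1.645)·33.2)/2.319 = 23.572.
Then σ = (x₂ − x₁)/(z₂ − z₁) = (33.2 − 0.0924)/2.319 = 14.275.

μ = 23.572, σ = 14.275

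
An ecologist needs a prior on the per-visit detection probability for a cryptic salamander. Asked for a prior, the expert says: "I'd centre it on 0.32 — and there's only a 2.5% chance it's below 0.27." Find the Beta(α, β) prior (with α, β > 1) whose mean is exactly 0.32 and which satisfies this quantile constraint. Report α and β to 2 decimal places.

With mean 0.32 fixed, write α = 0.32s, β = 0.68s where s = α+β.
Need P(θ < 0.27) = 0.025 under Beta(0.32s, 0.68s). Normal approximation: (q−m)/√(m(1−m)/s) ≈ z_{0.025} = -1.96, so s ≈ 0.32·0.68·(-1.96)²/(0.27−0.32)² = 334.4.
At s = 334.4: P(θ<0.27) ≈ 0.022. Adjusting to match 0.025 gives s ≈ 318.98.
So α = 0.32·318.98 ≈ 102.07, β = 0.68·318.98 ≈ 216.91.

α ≈ 102.07, β ≈ 216.91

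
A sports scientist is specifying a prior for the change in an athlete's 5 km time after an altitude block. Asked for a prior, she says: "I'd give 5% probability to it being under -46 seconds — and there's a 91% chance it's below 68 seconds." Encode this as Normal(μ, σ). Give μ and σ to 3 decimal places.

For Normal(μ,σ), the p-quantile is μ + z_p·σ. Here z_{0.05} = -1.645, z_{0.91} = 1.341.
So -46 = μ − 1.645σ and 68 = μ + 1.341σ.
Subtracting: σ = (68 − -46)/(1.341 − (-1.645)) = 38.183.
Then μ = -46 − (-1.645)·38.183 = 16.806.

μ = 16.806, σ = 38.183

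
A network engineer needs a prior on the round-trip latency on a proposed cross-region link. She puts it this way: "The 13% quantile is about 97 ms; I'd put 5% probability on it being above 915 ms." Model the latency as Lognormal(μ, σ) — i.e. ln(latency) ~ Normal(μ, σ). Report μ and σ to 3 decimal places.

If T ~ Lognormal(μ,σ) then ln T ~ Normal(μ,σ), so the p-quantile of ln T is μ + z_p·σ.
ln(97) = 4.575 and ln(915) = 6.819; z_{0.13} = -1.126, z_{0.95} = 1.645.
σ = (6.819 − 4.575)/(1.645 − (-1.126)) = 0.810.
μ = 4.575 − (-1.126)·0.810 = 5.487.

μ ≈ 5.487, σ ≈ 0.810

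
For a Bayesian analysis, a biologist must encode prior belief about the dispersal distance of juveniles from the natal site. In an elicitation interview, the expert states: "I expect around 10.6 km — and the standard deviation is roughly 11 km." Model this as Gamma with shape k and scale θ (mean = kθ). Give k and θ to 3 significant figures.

k ≈ 0.929, θ ≈ 11.4

For Gamma(k, scale θ): mean = kθ, variance = kθ², so CV = 1/√k.
CV = SD/mean = 11/10.6 = 1.038, hence k = 1/CV² = 0.929.
Then θ = mean/k = 10.6/0.929 = 11.4.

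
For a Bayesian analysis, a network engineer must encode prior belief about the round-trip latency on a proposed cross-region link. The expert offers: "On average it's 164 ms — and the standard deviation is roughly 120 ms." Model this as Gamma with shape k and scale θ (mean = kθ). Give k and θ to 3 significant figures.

k ≈ 1.87, θ ≈ 87.8

For Gamma(k, scale θ): mean = kθ, variance = kθ², so CV = 1/√k.
CV = SD/mean = 120/164 = 0.7317, hence k = 1/CV² = 1.87.
Then θ = mean/k = 164/1.87 = 87.8.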